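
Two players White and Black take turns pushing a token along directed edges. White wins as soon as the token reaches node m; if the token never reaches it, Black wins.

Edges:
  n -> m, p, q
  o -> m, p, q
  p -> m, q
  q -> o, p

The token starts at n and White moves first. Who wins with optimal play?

White

Track states (vertex, player-to-move).
A0 = {(m,White), (m,Black)}
A1: add {(n,White), (o,White), (p,White)}.
(n,White) ∈ A1 ⇒ White forces the target.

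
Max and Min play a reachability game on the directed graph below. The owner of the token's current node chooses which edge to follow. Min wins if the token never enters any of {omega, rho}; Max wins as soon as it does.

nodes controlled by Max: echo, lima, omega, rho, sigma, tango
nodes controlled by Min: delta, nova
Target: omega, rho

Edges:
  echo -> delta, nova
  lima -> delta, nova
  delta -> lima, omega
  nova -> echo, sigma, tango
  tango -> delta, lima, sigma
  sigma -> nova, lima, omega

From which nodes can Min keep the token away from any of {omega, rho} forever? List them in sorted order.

delta, echo, lima, nova

A0 = {omega, rho}
A1: add {sigma} — sigma (Max) has sigma→omega.
A2: add {tango} — tango (Max) has tango→sigma.
A3 = A2; e.g. echo (Max) has no edge into A2. Fixed point.
Max's attractor = {omega, rho, sigma, tango}; Min avoids the target exactly from the complement.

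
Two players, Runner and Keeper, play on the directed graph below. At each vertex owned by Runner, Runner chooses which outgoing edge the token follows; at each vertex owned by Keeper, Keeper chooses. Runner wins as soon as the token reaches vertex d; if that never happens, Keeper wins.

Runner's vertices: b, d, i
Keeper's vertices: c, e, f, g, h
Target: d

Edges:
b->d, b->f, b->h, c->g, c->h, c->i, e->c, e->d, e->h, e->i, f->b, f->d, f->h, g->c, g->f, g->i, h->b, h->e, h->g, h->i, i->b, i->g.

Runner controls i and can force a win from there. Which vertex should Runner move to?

A0 = {d}
A1: add {b} — b (Runner) has b→d.
A2: add {i} — i (Runner) has i→b.
A3 = A2; e.g. c (Keeper) can still go to g. Fixed point.
From i, successor b is in the attractor (rank 1); the other successor g is not.

b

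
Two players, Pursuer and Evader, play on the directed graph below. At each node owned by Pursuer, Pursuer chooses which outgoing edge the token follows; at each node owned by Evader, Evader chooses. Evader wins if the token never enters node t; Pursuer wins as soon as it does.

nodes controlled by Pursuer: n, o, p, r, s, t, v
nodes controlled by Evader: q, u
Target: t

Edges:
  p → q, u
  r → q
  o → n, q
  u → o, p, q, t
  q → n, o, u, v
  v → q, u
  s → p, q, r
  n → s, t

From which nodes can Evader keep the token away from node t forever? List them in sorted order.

A0 = {t}
A1: add {n} — n (Pursuer) has n→t.
A2: add {o} — o (Pursuer) has o→n.
A3 = A2; e.g. p (Pursuer) has no edge into A2. Fixed point.
Pursuer's attractor = {n, o, t}; Evader avoids the target exactly from the complement.

p, q, r, s, u, v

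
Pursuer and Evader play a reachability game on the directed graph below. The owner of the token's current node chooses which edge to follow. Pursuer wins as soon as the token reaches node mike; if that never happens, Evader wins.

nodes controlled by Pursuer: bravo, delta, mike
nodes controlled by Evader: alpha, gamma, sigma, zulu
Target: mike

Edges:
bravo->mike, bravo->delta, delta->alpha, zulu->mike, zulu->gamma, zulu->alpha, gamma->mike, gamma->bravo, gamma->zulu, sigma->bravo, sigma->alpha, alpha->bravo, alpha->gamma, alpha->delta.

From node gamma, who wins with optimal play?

A0 = {mike}
A1: add {bravo} — bravo (Pursuer) has bravo→mike.
A2 = A1; e.g. sigma (Evader) can still go to alpha. Fixed point.
gamma never enters the attractor, so Evader can avoid the target forever.

Evader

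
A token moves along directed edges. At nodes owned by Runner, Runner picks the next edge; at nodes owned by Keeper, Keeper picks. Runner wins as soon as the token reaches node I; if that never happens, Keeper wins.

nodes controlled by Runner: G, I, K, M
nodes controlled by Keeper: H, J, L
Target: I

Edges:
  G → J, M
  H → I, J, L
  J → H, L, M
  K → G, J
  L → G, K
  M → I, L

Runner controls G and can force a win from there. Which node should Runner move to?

A0 = {I}
A1: add {M} — M (Runner) has M→I.
A2: add {G} — G (Runner) has G→M.
A3: add {K} — K (Runner) has K→G.
A4: add {L} — L (Keeper): all of {G, K} already in.
A5 = A4; e.g. H (Keeper) can still go to J. Fixed point.
From G, successor M is in the attractor (rank 1); the other successor J is not.

M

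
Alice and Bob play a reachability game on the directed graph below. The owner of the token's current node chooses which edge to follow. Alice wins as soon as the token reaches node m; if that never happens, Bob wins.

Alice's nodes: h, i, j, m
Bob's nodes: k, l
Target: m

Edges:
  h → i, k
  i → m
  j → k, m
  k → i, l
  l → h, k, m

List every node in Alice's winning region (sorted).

A0 = {m}
A1: add {i, j} — i (Alice) has i→m; j (Alice) has j→m.
A2: add {h} — h (Alice) has h→i.
A3 = A2; e.g. k (Bob) can still go to l. Fixed point.
Alice's winning region = {h, i, j, m}.

h, i, j, m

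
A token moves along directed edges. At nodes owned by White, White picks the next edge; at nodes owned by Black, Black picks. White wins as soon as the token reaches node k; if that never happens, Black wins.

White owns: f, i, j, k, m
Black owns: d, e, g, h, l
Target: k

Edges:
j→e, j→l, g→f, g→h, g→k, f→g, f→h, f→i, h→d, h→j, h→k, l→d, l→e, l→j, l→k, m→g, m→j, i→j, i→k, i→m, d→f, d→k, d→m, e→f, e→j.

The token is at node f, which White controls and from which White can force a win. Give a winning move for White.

i

A0 = {k}
A1: add {i} — i (White) has i→k.
A2: add {f} — f (White) has f→i.
A3 = A2; e.g. d (Black) can still go to m. Fixed point.
From f, successor i is in the attractor (rank 1); the other successors g, h are not.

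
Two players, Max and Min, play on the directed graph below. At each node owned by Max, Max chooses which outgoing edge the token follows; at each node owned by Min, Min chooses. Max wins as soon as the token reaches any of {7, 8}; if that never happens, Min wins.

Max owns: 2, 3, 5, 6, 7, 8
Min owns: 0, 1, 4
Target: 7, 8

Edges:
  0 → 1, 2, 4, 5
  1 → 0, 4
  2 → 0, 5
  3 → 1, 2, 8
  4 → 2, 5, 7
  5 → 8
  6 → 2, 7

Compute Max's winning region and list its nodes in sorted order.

2, 3, 4, 5, 6, 7, 8

A0 = {7, 8}
A1: add {3, 5, 6} — 3 (Max) has 3→8; 5 (Max) has 5→8; 6 (Max) has 6→7.
A2: add {2} — 2 (Max) has 2→5.
A3: add {4} — 4 (Min): all of {2, 5, 7} already in.
A4 = A3; e.g. 0 (Min) can still go to 1. Fixed point.
Max's winning region = {2, 3, 4, 5, 6, 7, 8}.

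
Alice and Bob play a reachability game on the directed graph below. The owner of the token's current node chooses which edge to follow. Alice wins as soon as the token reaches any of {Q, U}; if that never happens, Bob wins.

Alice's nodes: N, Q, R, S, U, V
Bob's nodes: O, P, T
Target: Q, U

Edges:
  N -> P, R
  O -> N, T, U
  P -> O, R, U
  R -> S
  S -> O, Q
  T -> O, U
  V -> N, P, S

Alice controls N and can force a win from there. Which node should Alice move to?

R

A0 = {Q, U}
A1: add {S} — S (Alice) has S→Q.
A2: add {R, V} — R (Alice) has R→S; V (Alice) has V→S.
A3: add {N} — N (Alice) has N→R.
A4 = A3; e.g. O (Bob) can still go to T. Fixed point.
From N, successor R is in the attractor (rank 2); the other successor P is not.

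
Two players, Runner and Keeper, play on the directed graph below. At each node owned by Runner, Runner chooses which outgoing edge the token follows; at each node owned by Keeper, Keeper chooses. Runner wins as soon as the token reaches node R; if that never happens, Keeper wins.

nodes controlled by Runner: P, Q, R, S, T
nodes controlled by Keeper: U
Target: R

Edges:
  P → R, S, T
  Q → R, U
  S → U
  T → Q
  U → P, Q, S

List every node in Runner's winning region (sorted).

A0 = {R}
A1: add {P, Q} — P (Runner) has P→R; Q (Runner) has Q→R.
A2: add {T} — T (Runner) has T→Q.
A3 = A2; e.g. S (Runner) has no edge into A2. Fixed point.
Runner's winning region = {P, Q, R, T}.

P, Q, R, T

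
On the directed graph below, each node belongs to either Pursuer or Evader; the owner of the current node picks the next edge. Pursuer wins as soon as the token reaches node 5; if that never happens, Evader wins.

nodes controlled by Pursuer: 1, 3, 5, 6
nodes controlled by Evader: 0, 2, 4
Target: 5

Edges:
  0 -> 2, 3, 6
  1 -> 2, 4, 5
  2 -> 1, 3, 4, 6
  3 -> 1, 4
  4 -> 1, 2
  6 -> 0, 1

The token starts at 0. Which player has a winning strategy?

A0 = {5}
A1: add {1} — 1 (Pursuer) has 1→5.
A2: add {3, 6} — 3 (Pursuer) has 3→1; 6 (Pursuer) has 6→1.
A3 = A2; e.g. 0 (Evader) can still go to 2. Fixed point.
0 never enters the attractor, so Evader can avoid the target forever.

Evader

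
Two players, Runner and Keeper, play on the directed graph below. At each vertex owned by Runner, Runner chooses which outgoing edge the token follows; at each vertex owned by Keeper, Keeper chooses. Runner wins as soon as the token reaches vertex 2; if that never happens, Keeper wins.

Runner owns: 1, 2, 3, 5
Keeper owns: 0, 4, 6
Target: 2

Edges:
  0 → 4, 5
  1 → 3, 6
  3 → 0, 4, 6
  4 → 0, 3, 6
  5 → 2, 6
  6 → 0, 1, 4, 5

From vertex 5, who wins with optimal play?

A0 = {2}
A1: add {5} — 5 (Runner) has 5→2.
A2 = A1; e.g. 0 (Keeper) can still go to 4. Fixed point.
5 ∈ A1, so Runner can force the target.

Runner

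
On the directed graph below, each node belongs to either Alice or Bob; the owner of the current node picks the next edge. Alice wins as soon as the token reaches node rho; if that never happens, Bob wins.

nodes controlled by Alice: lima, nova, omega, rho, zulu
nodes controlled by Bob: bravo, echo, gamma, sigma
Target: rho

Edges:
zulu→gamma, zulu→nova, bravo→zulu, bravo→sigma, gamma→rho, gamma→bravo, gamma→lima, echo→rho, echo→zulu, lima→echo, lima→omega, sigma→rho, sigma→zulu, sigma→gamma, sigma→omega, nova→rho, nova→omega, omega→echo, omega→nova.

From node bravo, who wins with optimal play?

A0 = {rho}
A1: add {nova} — nova (Alice) has nova→rho.
A2: add {omega, zulu} — zulu (Alice) has zulu→nova; omega (Alice) has omega→nova.
A3: add {echo, lima} — echo (Bob): all of {rho, zulu} already in; lima (Alice) has lima→omega.
A4 = A3; e.g. bravo (Bob) can still go to sigma. Fixed point.
bravo never enters the attractor, so Bob can avoid the target forever.

Bob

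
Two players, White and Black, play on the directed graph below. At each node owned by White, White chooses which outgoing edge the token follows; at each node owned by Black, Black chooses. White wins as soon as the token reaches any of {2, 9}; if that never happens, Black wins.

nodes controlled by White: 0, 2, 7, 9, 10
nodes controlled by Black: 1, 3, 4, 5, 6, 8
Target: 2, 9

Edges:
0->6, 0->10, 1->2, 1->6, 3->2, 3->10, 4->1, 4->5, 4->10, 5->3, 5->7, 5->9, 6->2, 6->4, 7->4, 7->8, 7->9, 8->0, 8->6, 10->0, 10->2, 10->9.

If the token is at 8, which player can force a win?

Black

A0 = {2, 9}
A1: add {7, 10} — 7 (White) has 7→9; 10 (White) has 10→2.
A2: add {0, 3} — 0 (White) has 0→10; 3 (Black): all of {2, 10} already in.
A3: add {5} — 5 (Black): all of {3, 7, 9} already in.
A4 = A3; e.g. 1 (Black) can still go to 6. Fixed point.
8 never enters the attractor, so Black can avoid the target forever.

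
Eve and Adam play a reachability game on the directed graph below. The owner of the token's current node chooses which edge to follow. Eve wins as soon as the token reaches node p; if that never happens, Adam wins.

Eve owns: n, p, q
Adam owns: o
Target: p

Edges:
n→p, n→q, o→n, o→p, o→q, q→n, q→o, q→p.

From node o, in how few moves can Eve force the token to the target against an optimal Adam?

2

A0 = {p}
A1: add {n, q} — n (Eve) has n→p; q (Eve) has q→p.
A2: add {o} — o (Adam): all of {n, p, q} already in.
A2 = all vertices. Fixed point.
o enters the attractor at level 2, so Eve can force the target in 2 moves from there.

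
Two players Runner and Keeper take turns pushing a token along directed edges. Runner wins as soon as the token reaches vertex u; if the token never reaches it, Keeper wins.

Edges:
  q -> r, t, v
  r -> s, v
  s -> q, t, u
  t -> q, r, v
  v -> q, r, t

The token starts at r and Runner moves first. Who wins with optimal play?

Track states (vertex, player-to-move).
A0 = {(u,Runner), (u,Keeper)}
A1: add {(s,Runner)}.
A2 = A1; e.g. (q,Runner) stays out. (r,Runner) never enters ⇒ Keeper avoids the target.

Keeper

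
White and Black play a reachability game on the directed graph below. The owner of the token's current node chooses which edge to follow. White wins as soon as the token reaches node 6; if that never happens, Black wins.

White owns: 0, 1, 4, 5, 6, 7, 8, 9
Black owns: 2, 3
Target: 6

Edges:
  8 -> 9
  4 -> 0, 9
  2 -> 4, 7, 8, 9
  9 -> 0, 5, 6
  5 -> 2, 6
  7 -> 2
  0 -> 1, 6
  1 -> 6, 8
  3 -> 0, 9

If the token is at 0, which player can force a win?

White

A0 = {6}
A1: add {0, 1, 5, 9} — 0 (White) has 0→6; 1 (White) has 1→6; 5 (White) has 5→6; 9 (White) has 9→6.
0 ∈ A1, so White can force the target.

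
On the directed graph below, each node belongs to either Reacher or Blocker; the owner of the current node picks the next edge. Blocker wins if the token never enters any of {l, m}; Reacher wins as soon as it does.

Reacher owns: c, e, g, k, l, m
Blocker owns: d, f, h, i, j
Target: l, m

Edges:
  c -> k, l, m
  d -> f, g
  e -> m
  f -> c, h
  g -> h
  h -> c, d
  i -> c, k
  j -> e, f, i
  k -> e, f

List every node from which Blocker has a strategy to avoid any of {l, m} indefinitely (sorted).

A0 = {l, m}
A1: add {c, e} — c (Reacher) has c→l; e (Reacher) has e→m.
A2: add {k} — k (Reacher) has k→e.
A3: add {i} — i (Blocker): all of {c, k} already in.
A4 = A3; e.g. d (Blocker) can still go to f. Fixed point.
Reacher's attractor = {c, e, i, k, l, m}; Blocker avoids the target exactly from the complement.

d, f, g, h, j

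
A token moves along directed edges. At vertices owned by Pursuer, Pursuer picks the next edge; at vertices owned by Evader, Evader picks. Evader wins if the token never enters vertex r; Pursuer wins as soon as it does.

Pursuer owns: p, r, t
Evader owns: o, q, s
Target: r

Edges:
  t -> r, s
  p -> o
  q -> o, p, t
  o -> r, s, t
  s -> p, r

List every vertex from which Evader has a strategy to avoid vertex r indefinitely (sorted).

o, p, q, s

A0 = {r}
A1: add {t} — t (Pursuer) has t→r.
A2 = A1; e.g. o (Evader) can still go to s. Fixed point.
Pursuer's attractor = {r, t}; Evader avoids the target exactly from the complement.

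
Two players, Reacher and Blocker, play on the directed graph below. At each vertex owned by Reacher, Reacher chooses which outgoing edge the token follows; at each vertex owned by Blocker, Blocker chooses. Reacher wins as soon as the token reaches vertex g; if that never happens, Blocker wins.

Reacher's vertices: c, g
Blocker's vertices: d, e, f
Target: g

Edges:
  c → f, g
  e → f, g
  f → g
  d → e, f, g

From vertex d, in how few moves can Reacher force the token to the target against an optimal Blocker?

A0 = {g}
A1: add {c, f} — c (Reacher) has c→g; f (Blocker): all of {g} already in.
A2: add {e} — e (Blocker): all of {f, g} already in.
A3: add {d} — d (Blocker): all of {e, f, g} already in.
A3 = all vertices. Fixed point.
d enters the attractor at level 3, so Reacher can force the target in 3 moves from there.

3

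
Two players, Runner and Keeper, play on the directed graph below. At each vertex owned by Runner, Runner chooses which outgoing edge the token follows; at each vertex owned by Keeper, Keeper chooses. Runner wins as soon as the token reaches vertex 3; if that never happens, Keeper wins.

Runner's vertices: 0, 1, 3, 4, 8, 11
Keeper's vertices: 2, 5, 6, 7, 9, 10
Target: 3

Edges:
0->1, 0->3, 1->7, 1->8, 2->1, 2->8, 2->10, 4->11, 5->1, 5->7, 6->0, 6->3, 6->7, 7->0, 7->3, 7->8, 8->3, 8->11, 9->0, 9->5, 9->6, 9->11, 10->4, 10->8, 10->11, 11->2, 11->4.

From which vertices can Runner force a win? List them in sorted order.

0, 1, 3, 5, 6, 7, 8

A0 = {3}
A1: add {0, 8} — 0 (Runner) has 0→3; 8 (Runner) has 8→3.
A2: add {1, 7} — 1 (Runner) has 1→8; 7 (Keeper): all of {0, 3, 8} already in.
A3: add {5, 6} — 5 (Keeper): all of {1, 7} already in; 6 (Keeper): all of {0, 3, 7} already in.
A4 = A3; e.g. 2 (Keeper) can still go to 10. Fixed point.
Runner's winning region = {0, 1, 3, 5, 6, 7, 8}.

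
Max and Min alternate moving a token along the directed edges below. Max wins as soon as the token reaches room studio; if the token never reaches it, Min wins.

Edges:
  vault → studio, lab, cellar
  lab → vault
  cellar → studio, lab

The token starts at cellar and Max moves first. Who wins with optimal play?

Max

Track states (vertex, player-to-move).
A0 = {(studio,Max), (studio,Min)}
A1: add {(vault,Max), (cellar,Max)}.
(cellar,Max) ∈ A1 ⇒ Max forces the target.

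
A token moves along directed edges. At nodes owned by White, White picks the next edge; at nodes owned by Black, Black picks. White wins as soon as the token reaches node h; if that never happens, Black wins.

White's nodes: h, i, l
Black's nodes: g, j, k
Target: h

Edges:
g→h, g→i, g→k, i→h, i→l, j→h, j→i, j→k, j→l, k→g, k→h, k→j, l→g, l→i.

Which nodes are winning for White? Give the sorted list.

h, i, l

A0 = {h}
A1: add {i} — i (White) has i→h.
A2: add {l} — l (White) has l→i.
A3 = A2; e.g. g (Black) can still go to k. Fixed point.
White's winning region = {h, i, l}.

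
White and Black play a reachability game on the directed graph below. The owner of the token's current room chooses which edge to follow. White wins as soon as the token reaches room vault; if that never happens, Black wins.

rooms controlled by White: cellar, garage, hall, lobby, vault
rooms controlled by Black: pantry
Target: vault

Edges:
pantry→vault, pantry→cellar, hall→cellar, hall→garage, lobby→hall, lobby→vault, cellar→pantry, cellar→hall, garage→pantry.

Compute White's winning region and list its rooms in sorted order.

A0 = {vault}
A1: add {lobby} — lobby (White) has lobby→vault.
A2 = A1; e.g. pantry (Black) can still go to cellar. Fixed point.
White's winning region = {lobby, vault}.

lobby, vault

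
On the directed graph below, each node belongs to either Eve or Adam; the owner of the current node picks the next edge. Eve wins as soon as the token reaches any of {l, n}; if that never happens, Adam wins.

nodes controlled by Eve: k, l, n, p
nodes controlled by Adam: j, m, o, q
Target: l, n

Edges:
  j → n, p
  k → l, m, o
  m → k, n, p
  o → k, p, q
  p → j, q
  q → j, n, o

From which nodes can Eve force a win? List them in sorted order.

k, l, n

A0 = {l, n}
A1: add {k} — k (Eve) has k→l.
A2 = A1; e.g. j (Adam) can still go to p. Fixed point.
Eve's winning region = {k, l, n}.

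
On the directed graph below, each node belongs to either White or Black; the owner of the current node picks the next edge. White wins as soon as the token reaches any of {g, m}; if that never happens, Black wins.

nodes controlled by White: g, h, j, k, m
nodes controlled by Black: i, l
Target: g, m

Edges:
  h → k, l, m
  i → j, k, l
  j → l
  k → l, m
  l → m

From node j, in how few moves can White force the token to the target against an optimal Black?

A0 = {g, m}
A1: add {h, k, l} — h (White) has h→m; k (White) has k→m; l (Black): all of {m} already in.
A2: add {j} — j (White) has j→l.
j enters the attractor at level 2, so White can force the target in 2 moves from there.

2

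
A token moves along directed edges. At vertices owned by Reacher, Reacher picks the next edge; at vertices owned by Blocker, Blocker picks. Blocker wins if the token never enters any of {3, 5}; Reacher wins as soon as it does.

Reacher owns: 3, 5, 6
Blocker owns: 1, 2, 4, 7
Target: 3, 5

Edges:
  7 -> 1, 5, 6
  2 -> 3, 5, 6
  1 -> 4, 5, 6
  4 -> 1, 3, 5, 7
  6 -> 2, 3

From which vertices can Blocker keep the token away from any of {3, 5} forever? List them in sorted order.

A0 = {3, 5}
A1: add {6} — 6 (Reacher) has 6→3.
A2: add {2} — 2 (Blocker): all of {3, 5, 6} already in.
A3 = A2; e.g. 1 (Blocker) can still go to 4. Fixed point.
Reacher's attractor = {2, 3, 5, 6}; Blocker avoids the target exactly from the complement.

1, 4, 7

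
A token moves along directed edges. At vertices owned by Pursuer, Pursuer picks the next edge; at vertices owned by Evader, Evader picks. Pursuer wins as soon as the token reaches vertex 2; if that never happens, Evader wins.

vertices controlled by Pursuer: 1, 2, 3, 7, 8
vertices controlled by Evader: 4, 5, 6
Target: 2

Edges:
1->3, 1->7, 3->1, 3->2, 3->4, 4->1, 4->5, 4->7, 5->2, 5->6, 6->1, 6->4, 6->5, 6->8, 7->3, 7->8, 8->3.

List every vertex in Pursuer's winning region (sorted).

1, 2, 3, 7, 8

A0 = {2}
A1: add {3} — 3 (Pursuer) has 3→2.
A2: add {1, 7, 8} — 1 (Pursuer) has 1→3; 7 (Pursuer) has 7→3; 8 (Pursuer) has 8→3.
A3 = A2; e.g. 4 (Evader) can still go to 5. Fixed point.
Pursuer's winning region = {1, 2, 3, 7, 8}.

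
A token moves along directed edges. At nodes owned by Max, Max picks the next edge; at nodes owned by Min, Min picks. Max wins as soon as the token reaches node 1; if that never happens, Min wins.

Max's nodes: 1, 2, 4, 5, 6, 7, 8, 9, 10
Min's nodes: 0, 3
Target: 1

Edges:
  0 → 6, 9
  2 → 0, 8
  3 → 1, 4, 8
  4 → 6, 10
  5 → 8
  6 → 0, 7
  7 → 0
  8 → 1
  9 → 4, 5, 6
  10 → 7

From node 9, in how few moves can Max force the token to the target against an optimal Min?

A0 = {1}
A1: add {8} — 8 (Max) has 8→1.
A2: add {2, 5} — 2 (Max) has 2→8; 5 (Max) has 5→8.
A3: add {9} — 9 (Max) has 9→5.
A4 = A3; e.g. 0 (Min) can still go to 6. Fixed point.
9 enters the attractor at level 3, so Max can force the target in 3 moves from there.

3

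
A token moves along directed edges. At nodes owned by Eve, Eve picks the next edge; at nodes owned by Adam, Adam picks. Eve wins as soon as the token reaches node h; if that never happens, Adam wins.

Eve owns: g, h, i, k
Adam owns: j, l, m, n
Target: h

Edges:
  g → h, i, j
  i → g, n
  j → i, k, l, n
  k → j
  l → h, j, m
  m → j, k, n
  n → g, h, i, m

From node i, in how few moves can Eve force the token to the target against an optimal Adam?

2

A0 = {h}
A1: add {g} — g (Eve) has g→h.
A2: add {i} — i (Eve) has i→g.
A3 = A2; e.g. j (Adam) can still go to k. Fixed point.
i enters the attractor at level 2, so Eve can force the target in 2 moves from there.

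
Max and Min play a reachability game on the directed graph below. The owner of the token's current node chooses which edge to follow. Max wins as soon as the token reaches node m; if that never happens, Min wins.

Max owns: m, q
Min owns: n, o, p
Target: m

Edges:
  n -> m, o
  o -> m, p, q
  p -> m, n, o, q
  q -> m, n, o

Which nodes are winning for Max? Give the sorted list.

A0 = {m}
A1: add {q} — q (Max) has q→m.
A2 = A1; e.g. n (Min) can still go to o. Fixed point.
Max's winning region = {m, q}.

m, q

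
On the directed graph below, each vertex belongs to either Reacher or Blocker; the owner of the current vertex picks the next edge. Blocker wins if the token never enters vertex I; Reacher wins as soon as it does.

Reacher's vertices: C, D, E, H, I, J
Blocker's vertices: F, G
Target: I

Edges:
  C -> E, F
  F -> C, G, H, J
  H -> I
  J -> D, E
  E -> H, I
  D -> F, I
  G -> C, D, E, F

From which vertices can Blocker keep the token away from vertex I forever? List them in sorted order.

A0 = {I}
A1: add {D, E, H} — D (Reacher) has D→I; E (Reacher) has E→I; H (Reacher) has H→I.
A2: add {C, J} — C (Reacher) has C→E; J (Reacher) has J→D.
A3 = A2; e.g. F (Blocker) can still go to G. Fixed point.
Reacher's attractor = {C, D, E, H, I, J}; Blocker avoids the target exactly from the complement.

F, G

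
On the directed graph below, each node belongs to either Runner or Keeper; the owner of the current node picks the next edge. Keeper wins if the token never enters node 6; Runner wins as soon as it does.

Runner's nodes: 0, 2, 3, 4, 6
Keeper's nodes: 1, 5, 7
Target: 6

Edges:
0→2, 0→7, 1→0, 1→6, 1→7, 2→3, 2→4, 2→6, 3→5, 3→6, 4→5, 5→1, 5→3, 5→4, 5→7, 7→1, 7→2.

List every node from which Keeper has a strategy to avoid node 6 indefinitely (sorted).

1, 4, 5, 7

A0 = {6}
A1: add {2, 3} — 2 (Runner) has 2→6; 3 (Runner) has 3→6.
A2: add {0} — 0 (Runner) has 0→2.
A3 = A2; e.g. 1 (Keeper) can still go to 7. Fixed point.
Runner's attractor = {0, 2, 3, 6}; Keeper avoids the target exactly from the complement.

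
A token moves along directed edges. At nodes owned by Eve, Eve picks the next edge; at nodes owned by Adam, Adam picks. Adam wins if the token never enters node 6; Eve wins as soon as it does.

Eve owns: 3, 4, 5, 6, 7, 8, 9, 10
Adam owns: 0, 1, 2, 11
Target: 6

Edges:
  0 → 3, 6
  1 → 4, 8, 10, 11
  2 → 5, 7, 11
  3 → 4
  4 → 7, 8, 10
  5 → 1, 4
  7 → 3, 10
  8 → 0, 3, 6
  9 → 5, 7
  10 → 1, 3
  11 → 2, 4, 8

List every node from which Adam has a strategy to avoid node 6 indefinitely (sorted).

A0 = {6}
A1: add {8} — 8 (Eve) has 8→6.
A2: add {4} — 4 (Eve) has 4→8.
A3: add {3, 5} — 3 (Eve) has 3→4; 5 (Eve) has 5→4.
A4: add {0, 7, 9, 10} — 0 (Adam): all of {3, 6} already in; 7 (Eve) has 7→3; 9 (Eve) has 9→5; 10 (Eve) has 10→3.
A5 = A4; e.g. 1 (Adam) can still go to 11. Fixed point.
Eve's attractor = {0, 3, 4, 5, 6, 7, 8, 9, 10}; Adam avoids the target exactly from the complement.

1, 2, 11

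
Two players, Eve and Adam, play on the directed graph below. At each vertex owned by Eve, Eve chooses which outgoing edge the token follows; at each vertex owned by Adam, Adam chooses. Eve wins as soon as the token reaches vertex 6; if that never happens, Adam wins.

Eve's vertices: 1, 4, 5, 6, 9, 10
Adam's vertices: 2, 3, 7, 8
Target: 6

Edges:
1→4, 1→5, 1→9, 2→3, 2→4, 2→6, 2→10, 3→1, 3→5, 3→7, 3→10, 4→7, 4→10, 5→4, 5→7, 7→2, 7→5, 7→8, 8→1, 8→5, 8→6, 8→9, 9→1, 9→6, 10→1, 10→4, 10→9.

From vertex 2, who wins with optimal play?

A0 = {6}
A1: add {9} — 9 (Eve) has 9→6.
A2: add {1, 10} — 1 (Eve) has 1→9; 10 (Eve) has 10→9.
A3: add {4} — 4 (Eve) has 4→10.
A4: add {5} — 5 (Eve) has 5→4.
A5: add {8} — 8 (Adam): all of {1, 5, 6, 9} already in.
A6 = A5; e.g. 2 (Adam) can still go to 3. Fixed point.
2 never enters the attractor, so Adam can avoid the target forever.

Adam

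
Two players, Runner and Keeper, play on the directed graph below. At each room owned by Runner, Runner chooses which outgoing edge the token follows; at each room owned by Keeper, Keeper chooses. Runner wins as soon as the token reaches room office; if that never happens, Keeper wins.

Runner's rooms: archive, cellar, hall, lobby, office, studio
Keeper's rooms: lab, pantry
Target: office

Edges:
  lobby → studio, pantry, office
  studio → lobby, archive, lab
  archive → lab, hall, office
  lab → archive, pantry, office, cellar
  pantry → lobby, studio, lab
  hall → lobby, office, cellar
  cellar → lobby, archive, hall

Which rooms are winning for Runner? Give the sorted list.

archive, cellar, hall, lobby, office, studio

A0 = {office}
A1: add {archive, hall, lobby} — lobby (Runner) has lobby→office; archive (Runner) has archive→office; hall (Runner) has hall→office.
A2: add {cellar, studio} — studio (Runner) has studio→lobby; cellar (Runner) has cellar→lobby.
A3 = A2; e.g. lab (Keeper) can still go to pantry. Fixed point.
Runner's winning region = {archive, cellar, hall, lobby, office, studio}.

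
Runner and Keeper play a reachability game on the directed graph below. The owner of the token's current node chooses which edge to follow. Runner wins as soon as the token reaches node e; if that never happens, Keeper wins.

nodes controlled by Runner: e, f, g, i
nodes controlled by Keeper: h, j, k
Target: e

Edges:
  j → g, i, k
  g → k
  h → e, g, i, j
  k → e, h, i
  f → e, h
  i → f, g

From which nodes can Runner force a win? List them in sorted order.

e, f, i

A0 = {e}
A1: add {f} — f (Runner) has f→e.
A2: add {i} — i (Runner) has i→f.
A3 = A2; e.g. g (Runner) has no edge into A2. Fixed point.
Runner's winning region = {e, f, i}.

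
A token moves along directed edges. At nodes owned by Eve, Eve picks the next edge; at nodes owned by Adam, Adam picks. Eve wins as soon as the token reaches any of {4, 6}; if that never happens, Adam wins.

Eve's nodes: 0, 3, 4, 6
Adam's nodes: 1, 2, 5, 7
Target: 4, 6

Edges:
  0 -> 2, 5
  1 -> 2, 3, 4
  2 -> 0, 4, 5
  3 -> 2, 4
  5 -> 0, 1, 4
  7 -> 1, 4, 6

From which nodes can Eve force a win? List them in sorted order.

3, 4, 6

A0 = {4, 6}
A1: add {3} — 3 (Eve) has 3→4.
A2 = A1; e.g. 0 (Eve) has no edge into A1. Fixed point.
Eve's winning region = {3, 4, 6}.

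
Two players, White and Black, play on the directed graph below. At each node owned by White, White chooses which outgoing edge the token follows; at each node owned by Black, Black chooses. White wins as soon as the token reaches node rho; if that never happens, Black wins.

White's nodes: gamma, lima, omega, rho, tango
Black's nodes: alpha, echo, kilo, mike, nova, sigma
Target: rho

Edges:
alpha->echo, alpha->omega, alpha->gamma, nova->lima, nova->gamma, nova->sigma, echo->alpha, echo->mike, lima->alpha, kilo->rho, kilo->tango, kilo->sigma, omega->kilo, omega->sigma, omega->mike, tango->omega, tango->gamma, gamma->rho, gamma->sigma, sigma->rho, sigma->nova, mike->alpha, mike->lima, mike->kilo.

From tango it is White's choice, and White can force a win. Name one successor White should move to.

A0 = {rho}
A1: add {gamma} — gamma (White) has gamma→rho.
A2: add {tango} — tango (White) has tango→gamma.
A3 = A2; e.g. alpha (Black) can still go to echo. Fixed point.
From tango, successor gamma is in the attractor (rank 1); the other successor omega is not.

gamma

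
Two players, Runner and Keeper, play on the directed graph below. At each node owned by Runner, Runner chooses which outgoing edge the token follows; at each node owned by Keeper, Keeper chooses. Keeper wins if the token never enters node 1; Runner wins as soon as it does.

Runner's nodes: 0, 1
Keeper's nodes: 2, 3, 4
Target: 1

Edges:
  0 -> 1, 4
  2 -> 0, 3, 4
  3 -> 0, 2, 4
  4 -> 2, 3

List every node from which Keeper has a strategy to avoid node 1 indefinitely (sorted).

2, 3, 4

A0 = {1}
A1: add {0} — 0 (Runner) has 0→1.
A2 = A1; e.g. 2 (Keeper) can still go to 3. Fixed point.
Runner's attractor = {0, 1}; Keeper avoids the target exactly from the complement.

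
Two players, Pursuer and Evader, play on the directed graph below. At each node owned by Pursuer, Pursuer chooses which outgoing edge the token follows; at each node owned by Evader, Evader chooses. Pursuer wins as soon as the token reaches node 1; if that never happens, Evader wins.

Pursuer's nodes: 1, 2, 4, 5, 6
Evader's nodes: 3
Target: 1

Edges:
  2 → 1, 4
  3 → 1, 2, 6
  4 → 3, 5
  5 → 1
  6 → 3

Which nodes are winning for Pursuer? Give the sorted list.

A0 = {1}
A1: add {2, 5} — 2 (Pursuer) has 2→1; 5 (Pursuer) has 5→1.
A2: add {4} — 4 (Pursuer) has 4→5.
A3 = A2; e.g. 3 (Evader) can still go to 6. Fixed point.
Pursuer's winning region = {1, 2, 4, 5}.

1, 2, 4, 5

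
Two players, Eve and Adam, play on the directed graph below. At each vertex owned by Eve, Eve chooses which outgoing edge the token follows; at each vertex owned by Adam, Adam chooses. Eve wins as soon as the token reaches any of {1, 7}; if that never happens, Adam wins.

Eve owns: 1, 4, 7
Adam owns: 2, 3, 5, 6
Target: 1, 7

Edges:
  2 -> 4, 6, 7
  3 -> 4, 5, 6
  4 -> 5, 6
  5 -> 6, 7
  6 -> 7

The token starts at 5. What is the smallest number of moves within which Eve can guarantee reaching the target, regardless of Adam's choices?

2

A0 = {1, 7}
A1: add {6} — 6 (Adam): all of {7} already in.
A2: add {4, 5} — 4 (Eve) has 4→6; 5 (Adam): all of {6, 7} already in.
5 enters the attractor at level 2, so Eve can force the target in 2 moves from there.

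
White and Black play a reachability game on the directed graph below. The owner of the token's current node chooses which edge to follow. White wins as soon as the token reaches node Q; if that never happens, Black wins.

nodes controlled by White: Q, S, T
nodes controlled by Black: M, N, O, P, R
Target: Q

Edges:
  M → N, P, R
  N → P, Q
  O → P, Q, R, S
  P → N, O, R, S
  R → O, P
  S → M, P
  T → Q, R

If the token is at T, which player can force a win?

White

A0 = {Q}
A1: add {T} — T (White) has T→Q.
A2 = A1; e.g. M (Black) can still go to N. Fixed point.
T ∈ A1, so White can force the target.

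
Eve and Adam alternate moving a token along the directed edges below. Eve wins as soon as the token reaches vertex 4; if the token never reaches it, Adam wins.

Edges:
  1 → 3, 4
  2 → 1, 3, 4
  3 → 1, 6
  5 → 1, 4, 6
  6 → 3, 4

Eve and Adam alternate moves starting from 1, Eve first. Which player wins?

Track states (vertex, player-to-move).
A0 = {(4,Eve), (4,Adam)}
A1: add {(1,Eve), (2,Eve), (5,Eve), (6,Eve)}.
(1,Eve) ∈ A1 ⇒ Eve forces the target.

Eve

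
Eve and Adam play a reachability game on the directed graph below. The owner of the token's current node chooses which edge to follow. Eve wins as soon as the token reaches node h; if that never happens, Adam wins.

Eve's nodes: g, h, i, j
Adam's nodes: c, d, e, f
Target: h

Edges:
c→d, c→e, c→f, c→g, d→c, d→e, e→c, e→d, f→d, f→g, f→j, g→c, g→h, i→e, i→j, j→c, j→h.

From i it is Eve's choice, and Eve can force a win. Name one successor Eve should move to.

j

A0 = {h}
A1: add {g, j} — g (Eve) has g→h; j (Eve) has j→h.
A2: add {i} — i (Eve) has i→j.
A3 = A2; e.g. c (Adam) can still go to d. Fixed point.
From i, successor j is in the attractor (rank 1); the other successor e is not.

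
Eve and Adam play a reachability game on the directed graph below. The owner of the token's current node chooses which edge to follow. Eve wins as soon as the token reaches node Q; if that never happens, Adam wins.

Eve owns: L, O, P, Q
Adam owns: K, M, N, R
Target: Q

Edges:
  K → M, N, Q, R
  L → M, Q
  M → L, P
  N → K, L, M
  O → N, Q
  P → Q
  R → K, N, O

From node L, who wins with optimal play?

A0 = {Q}
A1: add {L, O, P} — L (Eve) has L→Q; O (Eve) has O→Q; P (Eve) has P→Q.
L ∈ A1, so Eve can force the target.

Eve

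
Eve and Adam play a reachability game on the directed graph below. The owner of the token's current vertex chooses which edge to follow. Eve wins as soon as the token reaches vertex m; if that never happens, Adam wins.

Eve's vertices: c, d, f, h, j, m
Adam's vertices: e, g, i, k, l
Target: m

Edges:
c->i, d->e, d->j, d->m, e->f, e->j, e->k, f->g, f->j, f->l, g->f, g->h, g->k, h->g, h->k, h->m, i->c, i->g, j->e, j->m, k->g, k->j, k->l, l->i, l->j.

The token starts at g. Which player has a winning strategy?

Adam

A0 = {m}
A1: add {d, h, j} — d (Eve) has d→m; h (Eve) has h→m; j (Eve) has j→m.
A2: add {f} — f (Eve) has f→j.
A3 = A2; e.g. c (Eve) has no edge into A2. Fixed point.
g never enters the attractor, so Adam can avoid the target forever.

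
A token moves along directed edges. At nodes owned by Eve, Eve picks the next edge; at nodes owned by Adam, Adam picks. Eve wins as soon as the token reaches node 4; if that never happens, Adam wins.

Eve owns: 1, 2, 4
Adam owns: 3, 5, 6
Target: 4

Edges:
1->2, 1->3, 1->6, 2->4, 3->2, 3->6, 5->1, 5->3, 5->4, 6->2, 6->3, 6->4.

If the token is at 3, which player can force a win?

A0 = {4}
A1: add {2} — 2 (Eve) has 2→4.
A2: add {1} — 1 (Eve) has 1→2.
A3 = A2; e.g. 3 (Adam) can still go to 6. Fixed point.
3 never enters the attractor, so Adam can avoid the target forever.

Adam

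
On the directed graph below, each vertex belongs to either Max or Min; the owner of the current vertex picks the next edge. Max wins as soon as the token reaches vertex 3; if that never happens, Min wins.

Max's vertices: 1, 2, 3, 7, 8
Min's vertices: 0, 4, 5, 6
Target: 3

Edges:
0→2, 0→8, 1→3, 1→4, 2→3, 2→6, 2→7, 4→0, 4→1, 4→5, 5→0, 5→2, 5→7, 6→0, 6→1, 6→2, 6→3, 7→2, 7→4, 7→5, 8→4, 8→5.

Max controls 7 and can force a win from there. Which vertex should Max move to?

A0 = {3}
A1: add {1, 2} — 1 (Max) has 1→3; 2 (Max) has 2→3.
A2: add {7} — 7 (Max) has 7→2.
A3 = A2; e.g. 0 (Min) can still go to 8. Fixed point.
From 7, successor 2 is in the attractor (rank 1); the other successors 4, 5 are not.

2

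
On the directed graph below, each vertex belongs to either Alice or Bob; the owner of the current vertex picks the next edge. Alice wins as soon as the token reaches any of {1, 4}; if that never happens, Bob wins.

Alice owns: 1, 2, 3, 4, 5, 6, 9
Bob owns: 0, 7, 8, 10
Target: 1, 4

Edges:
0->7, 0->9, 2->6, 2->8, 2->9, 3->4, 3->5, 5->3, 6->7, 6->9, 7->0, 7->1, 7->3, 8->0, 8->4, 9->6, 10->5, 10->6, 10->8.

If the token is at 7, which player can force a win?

Bob

A0 = {1, 4}
A1: add {3} — 3 (Alice) has 3→4.
A2: add {5} — 5 (Alice) has 5→3.
A3 = A2; e.g. 0 (Bob) can still go to 7. Fixed point.
7 never enters the attractor, so Bob can avoid the target forever.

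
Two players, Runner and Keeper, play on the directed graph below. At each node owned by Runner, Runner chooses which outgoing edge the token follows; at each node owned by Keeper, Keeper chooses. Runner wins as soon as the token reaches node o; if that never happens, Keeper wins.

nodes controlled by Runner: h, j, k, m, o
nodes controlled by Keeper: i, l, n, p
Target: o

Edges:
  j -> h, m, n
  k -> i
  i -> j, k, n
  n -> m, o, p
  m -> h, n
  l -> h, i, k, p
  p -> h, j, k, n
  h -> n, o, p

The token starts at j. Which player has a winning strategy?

Runner

A0 = {o}
A1: add {h} — h (Runner) has h→o.
A2: add {j, m} — j (Runner) has j→h; m (Runner) has m→h.
A3 = A2; e.g. i (Keeper) can still go to k. Fixed point.
j ∈ A2, so Runner can force the target.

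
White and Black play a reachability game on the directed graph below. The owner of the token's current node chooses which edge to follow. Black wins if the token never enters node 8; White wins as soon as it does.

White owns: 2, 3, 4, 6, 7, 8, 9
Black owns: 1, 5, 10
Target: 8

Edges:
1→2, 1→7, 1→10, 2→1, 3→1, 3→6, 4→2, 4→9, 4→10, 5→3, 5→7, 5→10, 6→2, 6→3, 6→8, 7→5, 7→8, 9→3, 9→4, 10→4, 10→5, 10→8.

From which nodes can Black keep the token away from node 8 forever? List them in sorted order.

1, 2, 5, 10

A0 = {8}
A1: add {6, 7} — 6 (White) has 6→8; 7 (White) has 7→8.
A2: add {3} — 3 (White) has 3→6.
A3: add {9} — 9 (White) has 9→3.
A4: add {4} — 4 (White) has 4→9.
A5 = A4; e.g. 1 (Black) can still go to 2. Fixed point.
White's attractor = {3, 4, 6, 7, 8, 9}; Black avoids the target exactly from the complement.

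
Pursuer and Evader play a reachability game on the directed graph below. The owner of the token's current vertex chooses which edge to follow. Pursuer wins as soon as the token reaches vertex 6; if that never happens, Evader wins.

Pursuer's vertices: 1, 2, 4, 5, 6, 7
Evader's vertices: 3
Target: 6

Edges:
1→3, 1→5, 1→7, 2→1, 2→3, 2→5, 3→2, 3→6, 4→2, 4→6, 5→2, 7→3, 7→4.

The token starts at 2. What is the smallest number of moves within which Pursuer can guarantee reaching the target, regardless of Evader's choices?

A0 = {6}
A1: add {4} — 4 (Pursuer) has 4→6.
A2: add {7} — 7 (Pursuer) has 7→4.
A3: add {1} — 1 (Pursuer) has 1→7.
A4: add {2} — 2 (Pursuer) has 2→1.
2 enters the attractor at level 4, so Pursuer can force the target in 4 moves from there.

4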